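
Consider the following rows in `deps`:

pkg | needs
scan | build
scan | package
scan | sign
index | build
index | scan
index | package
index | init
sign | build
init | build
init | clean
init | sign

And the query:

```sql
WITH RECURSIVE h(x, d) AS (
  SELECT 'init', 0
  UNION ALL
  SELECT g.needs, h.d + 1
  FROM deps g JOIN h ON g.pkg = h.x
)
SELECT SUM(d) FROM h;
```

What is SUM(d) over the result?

Base: (init, d=0).
Iteration 1: edges from {init} -> (build, d=1), (clean, d=1), (sign, d=1).
Iteration 2: edges from {build,clean,sign} -> (build, d=2).
Iteration 3: no outgoing edges from {build}; recursion stops.
SUM(d) = 0 + 1 + 1 + 1 + 2 = 5.

5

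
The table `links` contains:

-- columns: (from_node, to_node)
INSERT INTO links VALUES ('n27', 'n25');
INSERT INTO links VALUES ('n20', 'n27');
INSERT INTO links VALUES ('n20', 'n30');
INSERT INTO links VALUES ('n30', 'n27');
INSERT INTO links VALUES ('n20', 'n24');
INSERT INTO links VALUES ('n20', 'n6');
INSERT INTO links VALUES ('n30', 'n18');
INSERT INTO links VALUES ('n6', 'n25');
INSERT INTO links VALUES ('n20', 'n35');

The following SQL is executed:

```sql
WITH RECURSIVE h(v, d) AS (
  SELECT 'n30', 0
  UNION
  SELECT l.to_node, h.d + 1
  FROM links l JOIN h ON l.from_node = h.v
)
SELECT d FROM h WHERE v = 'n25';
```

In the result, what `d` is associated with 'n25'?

Base: (n30, d=0).
Iteration 1: edges from {n30} -> (n18, d=1), (n27, d=1).
Iteration 2: edges from {n18,n27} -> (n25, d=2).
Iteration 3: no outgoing edges from {n25}; recursion stops.

2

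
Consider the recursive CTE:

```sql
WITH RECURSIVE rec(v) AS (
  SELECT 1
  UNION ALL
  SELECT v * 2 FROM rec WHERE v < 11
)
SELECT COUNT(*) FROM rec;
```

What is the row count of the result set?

5

Base: v=1.
Iteration 1: 1 < 11 holds -> v = 1 * 2 = 2.
Iteration 2: 2 < 11 holds -> v = 2 * 2 = 4.
Iteration 3: 4 < 11 holds -> v = 4 * 2 = 8.
Iteration 4: 8 < 11 holds -> v = 8 * 2 = 16.
Iteration 5: 16 < 11 fails; recursion stops.
Total rows emitted: 5.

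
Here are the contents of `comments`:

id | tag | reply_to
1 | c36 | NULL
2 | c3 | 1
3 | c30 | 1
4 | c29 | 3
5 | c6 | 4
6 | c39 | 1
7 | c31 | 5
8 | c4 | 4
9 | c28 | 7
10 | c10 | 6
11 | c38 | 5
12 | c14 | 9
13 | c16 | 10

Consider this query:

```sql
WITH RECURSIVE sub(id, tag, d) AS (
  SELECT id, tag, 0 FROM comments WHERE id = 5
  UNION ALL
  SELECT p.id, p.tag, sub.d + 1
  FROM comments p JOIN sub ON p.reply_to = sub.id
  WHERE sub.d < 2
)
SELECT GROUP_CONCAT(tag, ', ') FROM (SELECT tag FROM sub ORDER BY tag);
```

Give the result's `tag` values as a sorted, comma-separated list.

Base: id=5 (c6) at d 0.
Iteration 1: rows with reply_to in {5} -> c31 (id 7, d 1), c38 (id 11, d 1).
Iteration 2: rows with reply_to in {7,11} -> c28 (id 9, d 2).
Iteration 3: d < 2 fails for all current rows; recursion stops.

c28, c31, c38, c6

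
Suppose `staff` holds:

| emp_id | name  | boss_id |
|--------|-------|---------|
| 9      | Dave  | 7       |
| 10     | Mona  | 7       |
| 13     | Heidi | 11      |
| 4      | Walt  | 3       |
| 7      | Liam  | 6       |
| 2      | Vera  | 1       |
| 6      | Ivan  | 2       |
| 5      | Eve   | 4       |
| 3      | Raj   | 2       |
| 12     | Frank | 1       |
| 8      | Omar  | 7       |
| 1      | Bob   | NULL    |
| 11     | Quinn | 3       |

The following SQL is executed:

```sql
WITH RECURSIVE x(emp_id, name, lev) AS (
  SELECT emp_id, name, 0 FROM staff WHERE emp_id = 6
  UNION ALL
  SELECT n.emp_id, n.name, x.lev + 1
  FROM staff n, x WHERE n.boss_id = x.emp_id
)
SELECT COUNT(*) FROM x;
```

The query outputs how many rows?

5

Base: emp_id=6 (Ivan) at lev 0.
Iteration 1: rows with boss_id in {6} -> Liam (id 7, lev 1).
Iteration 2: rows with boss_id in {7} -> Omar (id 8, lev 2), Dave (id 9, lev 2), Mona (id 10, lev 2).
Iteration 3: no rows with boss_id in {8,9,10}; recursion stops.
Total rows emitted: 5.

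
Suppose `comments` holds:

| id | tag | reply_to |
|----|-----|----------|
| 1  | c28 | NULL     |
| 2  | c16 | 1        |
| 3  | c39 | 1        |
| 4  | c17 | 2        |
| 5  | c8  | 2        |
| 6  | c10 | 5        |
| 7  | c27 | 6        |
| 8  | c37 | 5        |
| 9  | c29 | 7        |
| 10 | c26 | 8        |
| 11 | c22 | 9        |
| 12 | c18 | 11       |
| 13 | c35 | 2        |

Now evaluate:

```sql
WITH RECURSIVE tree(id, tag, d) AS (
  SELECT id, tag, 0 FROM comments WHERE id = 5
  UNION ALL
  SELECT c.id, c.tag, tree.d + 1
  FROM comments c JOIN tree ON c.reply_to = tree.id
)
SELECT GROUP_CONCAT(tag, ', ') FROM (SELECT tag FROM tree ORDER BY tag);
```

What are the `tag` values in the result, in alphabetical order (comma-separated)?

c10, c18, c22, c26, c27, c29, c37, c8

Base: id=5 (c8) at d 0.
Iteration 1: rows with reply_to in {5} -> c10 (id 6, d 1), c37 (id 8, d 1).
Iteration 2: rows with reply_to in {6,8} -> c27 (id 7, d 2), c26 (id 10, d 2).
Iteration 3: rows with reply_to in {7,10} -> c29 (id 9, d 3).
Iteration 4: rows with reply_to in {9} -> c22 (id 11, d 4).
Iteration 5: rows with reply_to in {11} -> c18 (id 12, d 5).
Iteration 6: no rows with reply_to in {12}; recursion stops.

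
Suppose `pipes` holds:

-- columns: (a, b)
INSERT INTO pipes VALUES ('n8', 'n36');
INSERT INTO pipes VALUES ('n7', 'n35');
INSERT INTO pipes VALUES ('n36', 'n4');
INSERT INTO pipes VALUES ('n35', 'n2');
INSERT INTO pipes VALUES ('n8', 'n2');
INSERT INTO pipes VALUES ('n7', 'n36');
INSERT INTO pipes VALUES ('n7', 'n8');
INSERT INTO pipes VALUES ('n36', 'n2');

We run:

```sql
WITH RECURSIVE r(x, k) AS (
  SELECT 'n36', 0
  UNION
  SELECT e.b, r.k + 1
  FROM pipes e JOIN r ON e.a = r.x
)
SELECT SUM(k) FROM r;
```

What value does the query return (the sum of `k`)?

Base: (n36, k=0).
Iteration 1: edges from {n36} -> (n2, k=1), (n4, k=1).
Iteration 2: no outgoing edges from {n2,n4}; recursion stops.
SUM(k) = 0 + 1 + 1 = 2.

2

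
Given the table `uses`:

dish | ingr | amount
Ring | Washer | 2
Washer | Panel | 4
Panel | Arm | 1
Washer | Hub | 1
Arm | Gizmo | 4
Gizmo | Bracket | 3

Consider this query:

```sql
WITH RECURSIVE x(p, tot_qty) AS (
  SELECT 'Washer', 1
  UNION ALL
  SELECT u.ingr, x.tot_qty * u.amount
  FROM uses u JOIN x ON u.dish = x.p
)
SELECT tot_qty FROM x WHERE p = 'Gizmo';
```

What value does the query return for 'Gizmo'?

16

Base: (Washer, tot_qty=1).
Iteration 1: components of {Washer} -> Hub = 1*1 = 1, Panel = 1*4 = 4.
Iteration 2: components of {Hub,Panel} -> Arm = 4*1 = 4.
Iteration 3: components of {Arm} -> Gizmo = 4*4 = 16.
Iteration 4: components of {Gizmo} -> Bracket = 16*3 = 48.
Iteration 5: no further components; recursion stops.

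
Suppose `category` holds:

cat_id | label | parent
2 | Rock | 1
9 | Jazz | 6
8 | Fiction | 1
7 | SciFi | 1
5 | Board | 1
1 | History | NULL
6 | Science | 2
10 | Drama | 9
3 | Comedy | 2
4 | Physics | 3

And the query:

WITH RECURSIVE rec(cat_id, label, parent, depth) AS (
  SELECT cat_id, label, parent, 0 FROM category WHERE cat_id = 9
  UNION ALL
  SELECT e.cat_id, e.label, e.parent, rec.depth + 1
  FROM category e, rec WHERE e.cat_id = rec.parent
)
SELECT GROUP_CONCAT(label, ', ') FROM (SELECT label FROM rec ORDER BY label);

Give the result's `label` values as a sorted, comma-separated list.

History, Jazz, Rock, Science

Base: cat_id=9 (Jazz), parent=6, depth 0.
Iteration 1: join on cat_id=6 -> Science (id 6, parent=2, depth 1).
Iteration 2: join on cat_id=2 -> Rock (id 2, parent=1, depth 2).
Iteration 3: join on cat_id=1 -> History (id 1, parent=NULL, depth 3).
Iteration 4: parent is NULL; no match; recursion stops.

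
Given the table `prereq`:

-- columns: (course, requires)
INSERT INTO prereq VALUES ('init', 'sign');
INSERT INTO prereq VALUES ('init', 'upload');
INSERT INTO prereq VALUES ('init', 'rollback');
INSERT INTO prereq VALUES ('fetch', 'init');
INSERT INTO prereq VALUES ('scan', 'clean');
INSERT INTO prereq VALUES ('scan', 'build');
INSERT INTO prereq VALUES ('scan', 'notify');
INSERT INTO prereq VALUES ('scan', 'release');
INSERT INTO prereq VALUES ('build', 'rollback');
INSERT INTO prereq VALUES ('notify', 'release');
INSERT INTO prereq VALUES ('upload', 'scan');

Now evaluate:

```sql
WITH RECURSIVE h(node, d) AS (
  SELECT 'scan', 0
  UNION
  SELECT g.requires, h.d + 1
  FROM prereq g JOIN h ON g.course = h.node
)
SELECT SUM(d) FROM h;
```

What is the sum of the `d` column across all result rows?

8

Base: (scan, d=0).
Iteration 1: edges from {scan} -> (build, d=1), (clean, d=1), (notify, d=1), (release, d=1).
Iteration 2: edges from {build,clean,notify,release} -> (release, d=2), (rollback, d=2).
Iteration 3: no outgoing edges from {release,rollback}; recursion stops.
SUM(d) = 0 + 1 + 1 + 1 + 1 + 2 + 2 = 8.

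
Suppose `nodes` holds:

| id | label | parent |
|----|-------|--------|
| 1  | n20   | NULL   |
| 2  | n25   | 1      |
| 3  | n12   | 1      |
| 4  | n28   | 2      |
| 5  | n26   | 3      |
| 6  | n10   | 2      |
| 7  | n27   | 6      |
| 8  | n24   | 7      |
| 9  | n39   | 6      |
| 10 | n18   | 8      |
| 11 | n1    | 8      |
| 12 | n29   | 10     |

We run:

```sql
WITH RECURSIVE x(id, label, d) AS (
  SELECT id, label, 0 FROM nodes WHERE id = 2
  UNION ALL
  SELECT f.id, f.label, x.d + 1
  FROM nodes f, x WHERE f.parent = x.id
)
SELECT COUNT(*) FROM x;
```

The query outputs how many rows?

Base: id=2 (n25) at d 0.
Iteration 1: rows with parent in {2} -> n28 (id 4, d 1), n10 (id 6, d 1).
Iteration 2: rows with parent in {4,6} -> n27 (id 7, d 2), n39 (id 9, d 2).
Iteration 3: rows with parent in {7,9} -> n24 (id 8, d 3).
Iteration 4: rows with parent in {8} -> n18 (id 10, d 4), n1 (id 11, d 4).
Iteration 5: rows with parent in {10,11} -> n29 (id 12, d 5).
Iteration 6: no rows with parent in {12}; recursion stops.
Total rows emitted: 9.

9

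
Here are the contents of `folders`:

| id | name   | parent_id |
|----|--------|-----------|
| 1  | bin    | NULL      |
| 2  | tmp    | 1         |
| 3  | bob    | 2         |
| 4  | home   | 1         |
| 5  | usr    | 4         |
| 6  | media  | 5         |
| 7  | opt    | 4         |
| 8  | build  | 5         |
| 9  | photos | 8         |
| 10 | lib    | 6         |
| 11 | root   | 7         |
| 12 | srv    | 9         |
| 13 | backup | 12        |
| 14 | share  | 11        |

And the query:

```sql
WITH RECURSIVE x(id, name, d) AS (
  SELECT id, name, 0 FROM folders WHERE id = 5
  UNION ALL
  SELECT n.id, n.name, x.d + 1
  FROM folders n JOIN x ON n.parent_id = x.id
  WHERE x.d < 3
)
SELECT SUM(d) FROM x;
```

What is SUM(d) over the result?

Base: id=5 (usr) at d 0.
Iteration 1: rows with parent_id in {5} -> media (id 6, d 1), build (id 8, d 1).
Iteration 2: rows with parent_id in {6,8} -> photos (id 9, d 2), lib (id 10, d 2).
Iteration 3: rows with parent_id in {9,10} -> srv (id 12, d 3).
Iteration 4: d < 3 fails for all current rows; recursion stops.
SUM(d) = 0 + 1 + 1 + 2 + 2 + 3 = 9.

9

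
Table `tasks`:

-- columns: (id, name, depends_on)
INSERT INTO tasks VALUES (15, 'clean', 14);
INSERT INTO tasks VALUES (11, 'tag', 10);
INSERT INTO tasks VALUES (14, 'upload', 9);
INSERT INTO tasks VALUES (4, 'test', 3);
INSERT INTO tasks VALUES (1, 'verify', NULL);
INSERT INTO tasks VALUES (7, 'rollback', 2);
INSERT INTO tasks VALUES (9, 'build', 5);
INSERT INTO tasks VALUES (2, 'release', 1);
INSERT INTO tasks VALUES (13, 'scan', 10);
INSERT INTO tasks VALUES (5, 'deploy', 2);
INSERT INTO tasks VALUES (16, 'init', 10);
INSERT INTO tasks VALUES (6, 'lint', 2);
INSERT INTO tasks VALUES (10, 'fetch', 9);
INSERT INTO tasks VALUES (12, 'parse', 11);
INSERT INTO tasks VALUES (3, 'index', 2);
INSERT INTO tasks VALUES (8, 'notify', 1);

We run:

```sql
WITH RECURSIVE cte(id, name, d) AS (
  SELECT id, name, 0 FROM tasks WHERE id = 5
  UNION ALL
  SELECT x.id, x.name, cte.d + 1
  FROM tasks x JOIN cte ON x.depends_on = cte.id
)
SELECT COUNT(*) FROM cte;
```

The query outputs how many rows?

Base: id=5 (deploy) at d 0.
Iteration 1: rows with depends_on in {5} -> build (id 9, d 1).
Iteration 2: rows with depends_on in {9} -> fetch (id 10, d 2), upload (id 14, d 2).
Iteration 3: rows with depends_on in {10,14} -> tag (id 11, d 3), scan (id 13, d 3), clean (id 15, d 3), init (id 16, d 3).
Iteration 4: rows with depends_on in {11,13,15,16} -> parse (id 12, d 4).
Iteration 5: no rows with depends_on in {12}; recursion stops.
Total rows emitted: 9.

9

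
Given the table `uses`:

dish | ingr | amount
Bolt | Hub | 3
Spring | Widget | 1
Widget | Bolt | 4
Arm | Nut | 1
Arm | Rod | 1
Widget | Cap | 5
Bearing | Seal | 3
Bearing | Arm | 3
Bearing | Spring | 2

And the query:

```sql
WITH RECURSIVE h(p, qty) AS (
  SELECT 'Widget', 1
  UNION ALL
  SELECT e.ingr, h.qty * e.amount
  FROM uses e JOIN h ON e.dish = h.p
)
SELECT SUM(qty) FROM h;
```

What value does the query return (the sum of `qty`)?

22

Base: (Widget, qty=1).
Iteration 1: components of {Widget} -> Bolt = 1*4 = 4, Cap = 1*5 = 5.
Iteration 2: components of {Bolt,Cap} -> Hub = 4*3 = 12.
Iteration 3: no further components; recursion stops.
SUM(qty) = 1 + 4 + 5 + 12 = 22.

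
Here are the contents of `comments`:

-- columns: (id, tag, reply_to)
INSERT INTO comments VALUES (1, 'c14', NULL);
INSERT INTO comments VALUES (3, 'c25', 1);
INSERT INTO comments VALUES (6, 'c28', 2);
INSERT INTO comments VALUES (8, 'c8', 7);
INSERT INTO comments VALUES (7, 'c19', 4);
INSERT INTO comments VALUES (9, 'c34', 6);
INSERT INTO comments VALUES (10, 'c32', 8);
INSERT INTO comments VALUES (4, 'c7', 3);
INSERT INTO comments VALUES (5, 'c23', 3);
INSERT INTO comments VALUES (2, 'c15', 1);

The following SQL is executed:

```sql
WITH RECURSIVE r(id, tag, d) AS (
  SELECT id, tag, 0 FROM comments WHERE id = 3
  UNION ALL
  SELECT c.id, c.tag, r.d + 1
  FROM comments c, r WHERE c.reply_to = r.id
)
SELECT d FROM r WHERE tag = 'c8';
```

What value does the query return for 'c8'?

Base: id=3 (c25) at d 0.
Iteration 1: rows with reply_to in {3} -> c7 (id 4, d 1), c23 (id 5, d 1).
Iteration 2: rows with reply_to in {4,5} -> c19 (id 7, d 2).
Iteration 3: rows with reply_to in {7} -> c8 (id 8, d 3).
Iteration 4: rows with reply_to in {8} -> c32 (id 10, d 4).
Iteration 5: no rows with reply_to in {10}; recursion stops.

3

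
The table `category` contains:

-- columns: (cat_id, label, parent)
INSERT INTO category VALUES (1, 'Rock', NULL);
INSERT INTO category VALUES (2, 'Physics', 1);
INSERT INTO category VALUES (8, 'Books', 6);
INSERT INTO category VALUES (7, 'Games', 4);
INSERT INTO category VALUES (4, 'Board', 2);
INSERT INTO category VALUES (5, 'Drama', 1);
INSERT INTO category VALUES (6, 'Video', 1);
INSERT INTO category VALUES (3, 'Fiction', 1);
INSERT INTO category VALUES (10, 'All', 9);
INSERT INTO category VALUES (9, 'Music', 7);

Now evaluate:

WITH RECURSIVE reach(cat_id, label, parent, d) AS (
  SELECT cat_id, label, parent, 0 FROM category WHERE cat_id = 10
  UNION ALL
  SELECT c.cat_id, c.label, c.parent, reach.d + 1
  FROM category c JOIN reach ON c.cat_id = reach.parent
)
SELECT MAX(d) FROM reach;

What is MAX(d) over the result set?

5

Base: cat_id=10 (All), parent=9, d 0.
Iteration 1: join on cat_id=9 -> Music (id 9, parent=7, d 1).
Iteration 2: join on cat_id=7 -> Games (id 7, parent=4, d 2).
Iteration 3: join on cat_id=4 -> Board (id 4, parent=2, d 3).
Iteration 4: join on cat_id=2 -> Physics (id 2, parent=1, d 4).
Iteration 5: join on cat_id=1 -> Rock (id 1, parent=NULL, d 5).
Iteration 6: parent is NULL; no match; recursion stops.
d values: 0, 1, 2, 3, 4, 5; the maximum is 5.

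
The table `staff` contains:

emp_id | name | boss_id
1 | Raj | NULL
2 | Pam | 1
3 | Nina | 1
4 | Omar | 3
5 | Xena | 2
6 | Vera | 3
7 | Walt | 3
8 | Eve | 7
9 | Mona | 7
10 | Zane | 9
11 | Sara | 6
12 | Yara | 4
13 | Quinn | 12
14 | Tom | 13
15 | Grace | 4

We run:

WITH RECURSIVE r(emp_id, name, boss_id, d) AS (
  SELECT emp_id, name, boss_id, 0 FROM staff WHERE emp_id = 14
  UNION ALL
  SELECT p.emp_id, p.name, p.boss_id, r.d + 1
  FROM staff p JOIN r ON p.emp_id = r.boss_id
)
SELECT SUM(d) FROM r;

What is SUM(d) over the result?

Base: emp_id=14 (Tom), boss_id=13, d 0.
Iteration 1: join on emp_id=13 -> Quinn (id 13, boss_id=12, d 1).
Iteration 2: join on emp_id=12 -> Yara (id 12, boss_id=4, d 2).
Iteration 3: join on emp_id=4 -> Omar (id 4, boss_id=3, d 3).
Iteration 4: join on emp_id=3 -> Nina (id 3, boss_id=1, d 4).
Iteration 5: join on emp_id=1 -> Raj (id 1, boss_id=NULL, d 5).
Iteration 6: boss_id is NULL; no match; recursion stops.
SUM(d) = 0 + 1 + 2 + 3 + 4 + 5 = 15.

15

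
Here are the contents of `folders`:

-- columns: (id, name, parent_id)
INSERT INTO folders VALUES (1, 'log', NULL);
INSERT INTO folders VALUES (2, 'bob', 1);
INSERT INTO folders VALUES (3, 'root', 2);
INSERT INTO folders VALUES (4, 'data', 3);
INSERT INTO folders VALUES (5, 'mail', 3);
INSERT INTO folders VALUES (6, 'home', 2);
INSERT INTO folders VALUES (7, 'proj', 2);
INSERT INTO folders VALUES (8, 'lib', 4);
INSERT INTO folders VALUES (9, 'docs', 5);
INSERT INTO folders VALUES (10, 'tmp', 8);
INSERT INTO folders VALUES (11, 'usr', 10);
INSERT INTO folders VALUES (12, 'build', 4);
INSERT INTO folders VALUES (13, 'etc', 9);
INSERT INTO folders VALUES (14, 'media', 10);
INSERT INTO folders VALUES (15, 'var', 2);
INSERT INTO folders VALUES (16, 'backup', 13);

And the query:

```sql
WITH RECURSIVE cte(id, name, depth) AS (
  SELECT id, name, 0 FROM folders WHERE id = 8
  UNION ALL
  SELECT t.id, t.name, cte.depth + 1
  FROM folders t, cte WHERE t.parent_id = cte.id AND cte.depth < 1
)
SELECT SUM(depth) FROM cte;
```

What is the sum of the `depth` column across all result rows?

Base: id=8 (lib) at depth 0.
Iteration 1: rows with parent_id in {8} -> tmp (id 10, depth 1).
Iteration 2: depth < 1 fails for all current rows; recursion stops.
SUM(depth) = 0 + 1 = 1.

1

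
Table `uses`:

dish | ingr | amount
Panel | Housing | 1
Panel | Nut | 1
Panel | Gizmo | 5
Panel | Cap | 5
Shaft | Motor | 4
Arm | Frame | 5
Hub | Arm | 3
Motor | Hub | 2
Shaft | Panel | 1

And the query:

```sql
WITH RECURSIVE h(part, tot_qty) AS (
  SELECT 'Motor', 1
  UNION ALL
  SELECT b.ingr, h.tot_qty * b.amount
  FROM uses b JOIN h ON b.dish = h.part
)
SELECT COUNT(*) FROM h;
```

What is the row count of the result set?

Base: (Motor, tot_qty=1).
Iteration 1: components of {Motor} -> Hub = 1*2 = 2.
Iteration 2: components of {Hub} -> Arm = 2*3 = 6.
Iteration 3: components of {Arm} -> Frame = 6*5 = 30.
Iteration 4: no further components; recursion stops.
Total rows emitted: 4.

4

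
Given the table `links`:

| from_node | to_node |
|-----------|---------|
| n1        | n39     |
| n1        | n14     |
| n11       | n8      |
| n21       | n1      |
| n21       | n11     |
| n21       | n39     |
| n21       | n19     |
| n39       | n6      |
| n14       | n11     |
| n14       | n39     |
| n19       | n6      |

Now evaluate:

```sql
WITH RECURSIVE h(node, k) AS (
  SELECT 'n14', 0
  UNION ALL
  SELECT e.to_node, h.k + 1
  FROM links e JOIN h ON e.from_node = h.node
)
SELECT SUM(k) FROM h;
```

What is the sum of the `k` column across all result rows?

6

Base: (n14, k=0).
Iteration 1: edges from {n14} -> (n11, k=1), (n39, k=1).
Iteration 2: edges from {n11,n39} -> (n6, k=2), (n8, k=2).
Iteration 3: no outgoing edges from {n6,n8}; recursion stops.
SUM(k) = 0 + 1 + 1 + 2 + 2 = 6.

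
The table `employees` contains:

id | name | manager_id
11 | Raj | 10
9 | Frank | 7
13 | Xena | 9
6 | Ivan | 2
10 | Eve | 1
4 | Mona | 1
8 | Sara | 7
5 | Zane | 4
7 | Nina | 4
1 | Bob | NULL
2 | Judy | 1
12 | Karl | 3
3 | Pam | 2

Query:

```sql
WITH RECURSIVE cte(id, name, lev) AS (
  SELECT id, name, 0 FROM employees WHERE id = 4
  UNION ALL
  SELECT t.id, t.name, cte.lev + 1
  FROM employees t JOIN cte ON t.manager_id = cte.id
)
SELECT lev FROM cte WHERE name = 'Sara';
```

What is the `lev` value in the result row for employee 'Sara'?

Base: id=4 (Mona) at lev 0.
Iteration 1: rows with manager_id in {4} -> Zane (id 5, lev 1), Nina (id 7, lev 1).
Iteration 2: rows with manager_id in {5,7} -> Sara (id 8, lev 2), Frank (id 9, lev 2).
Iteration 3: rows with manager_id in {8,9} -> Xena (id 13, lev 3).
Iteration 4: no rows with manager_id in {13}; recursion stops.

2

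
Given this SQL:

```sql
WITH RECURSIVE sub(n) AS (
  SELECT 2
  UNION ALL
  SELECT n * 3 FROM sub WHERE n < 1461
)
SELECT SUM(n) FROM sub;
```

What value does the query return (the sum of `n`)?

6560

Base: n=2.
Iteration 1: 2 < 1461 holds -> n = 2 * 3 = 6.
Iteration 2: 6 < 1461 holds -> n = 6 * 3 = 18.
Iteration 3: 18 < 1461 holds -> n = 18 * 3 = 54.
Iteration 4: 54 < 1461 holds -> n = 54 * 3 = 162.
Iteration 5: 162 < 1461 holds -> n = 162 * 3 = 486.
Iteration 6: 486 < 1461 holds -> n = 486 * 3 = 1458.
Iteration 7: 1458 < 1461 holds -> n = 1458 * 3 = 4374.
Iteration 8: 4374 < 1461 fails; recursion stops.
SUM(n) = 2 + 6 + 18 + 54 + 162 + 486 + 1458 + 4374 = 6560.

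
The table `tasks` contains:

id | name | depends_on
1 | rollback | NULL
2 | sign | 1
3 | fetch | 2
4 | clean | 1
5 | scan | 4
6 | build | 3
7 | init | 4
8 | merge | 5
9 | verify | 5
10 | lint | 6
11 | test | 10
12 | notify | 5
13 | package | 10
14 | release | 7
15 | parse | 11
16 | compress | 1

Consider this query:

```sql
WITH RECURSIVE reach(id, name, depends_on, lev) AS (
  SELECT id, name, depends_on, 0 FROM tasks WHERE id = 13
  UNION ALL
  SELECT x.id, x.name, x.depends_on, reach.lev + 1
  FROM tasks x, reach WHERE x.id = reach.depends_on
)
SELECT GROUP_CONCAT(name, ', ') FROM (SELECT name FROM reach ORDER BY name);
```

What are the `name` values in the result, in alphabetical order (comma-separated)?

Base: id=13 (package), depends_on=10, lev 0.
Iteration 1: join on id=10 -> lint (id 10, depends_on=6, lev 1).
Iteration 2: join on id=6 -> build (id 6, depends_on=3, lev 2).
Iteration 3: join on id=3 -> fetch (id 3, depends_on=2, lev 3).
Iteration 4: join on id=2 -> sign (id 2, depends_on=1, lev 4).
Iteration 5: join on id=1 -> rollback (id 1, depends_on=NULL, lev 5).
Iteration 6: depends_on is NULL; no match; recursion stops.

build, fetch, lint, package, rollback, sign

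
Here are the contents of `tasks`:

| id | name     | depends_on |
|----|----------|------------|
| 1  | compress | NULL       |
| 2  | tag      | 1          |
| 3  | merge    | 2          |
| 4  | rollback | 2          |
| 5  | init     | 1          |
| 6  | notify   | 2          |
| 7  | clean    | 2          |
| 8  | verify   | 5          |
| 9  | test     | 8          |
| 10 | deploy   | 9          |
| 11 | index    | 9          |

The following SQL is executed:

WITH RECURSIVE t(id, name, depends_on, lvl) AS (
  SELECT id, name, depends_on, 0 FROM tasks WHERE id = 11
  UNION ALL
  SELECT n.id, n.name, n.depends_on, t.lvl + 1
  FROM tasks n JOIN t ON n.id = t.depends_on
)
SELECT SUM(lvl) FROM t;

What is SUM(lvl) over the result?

Base: id=11 (index), depends_on=9, lvl 0.
Iteration 1: join on id=9 -> test (id 9, depends_on=8, lvl 1).
Iteration 2: join on id=8 -> verify (id 8, depends_on=5, lvl 2).
Iteration 3: join on id=5 -> init (id 5, depends_on=1, lvl 3).
Iteration 4: join on id=1 -> compress (id 1, depends_on=NULL, lvl 4).
Iteration 5: depends_on is NULL; no match; recursion stops.
SUM(lvl) = 0 + 1 + 2 + 3 + 4 = 10.

10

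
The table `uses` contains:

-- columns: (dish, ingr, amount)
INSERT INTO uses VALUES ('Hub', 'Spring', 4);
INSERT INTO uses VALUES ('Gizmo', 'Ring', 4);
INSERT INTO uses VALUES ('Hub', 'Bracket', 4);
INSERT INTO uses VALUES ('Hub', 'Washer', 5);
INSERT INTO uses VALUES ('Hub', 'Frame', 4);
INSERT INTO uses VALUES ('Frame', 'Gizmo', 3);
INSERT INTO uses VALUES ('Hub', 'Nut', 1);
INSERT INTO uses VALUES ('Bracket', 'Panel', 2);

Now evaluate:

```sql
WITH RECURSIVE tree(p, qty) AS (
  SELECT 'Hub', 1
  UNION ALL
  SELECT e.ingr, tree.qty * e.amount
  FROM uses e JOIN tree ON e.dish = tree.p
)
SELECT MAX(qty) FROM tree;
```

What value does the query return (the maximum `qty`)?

48

Base: (Hub, qty=1).
Iteration 1: components of {Hub} -> Bracket = 1*4 = 4, Frame = 1*4 = 4, Nut = 1*1 = 1, Spring = 1*4 = 4, Washer = 1*5 = 5.
Iteration 2: components of {Bracket,Frame,Nut,Spring,Washer} -> Gizmo = 4*3 = 12, Panel = 4*2 = 8.
Iteration 3: components of {Gizmo,Panel} -> Ring = 12*4 = 48.
Iteration 4: no further components; recursion stops.
qty values: 1, 4, 5, 4, 1, 4, 8, 12, 48; the maximum is 48.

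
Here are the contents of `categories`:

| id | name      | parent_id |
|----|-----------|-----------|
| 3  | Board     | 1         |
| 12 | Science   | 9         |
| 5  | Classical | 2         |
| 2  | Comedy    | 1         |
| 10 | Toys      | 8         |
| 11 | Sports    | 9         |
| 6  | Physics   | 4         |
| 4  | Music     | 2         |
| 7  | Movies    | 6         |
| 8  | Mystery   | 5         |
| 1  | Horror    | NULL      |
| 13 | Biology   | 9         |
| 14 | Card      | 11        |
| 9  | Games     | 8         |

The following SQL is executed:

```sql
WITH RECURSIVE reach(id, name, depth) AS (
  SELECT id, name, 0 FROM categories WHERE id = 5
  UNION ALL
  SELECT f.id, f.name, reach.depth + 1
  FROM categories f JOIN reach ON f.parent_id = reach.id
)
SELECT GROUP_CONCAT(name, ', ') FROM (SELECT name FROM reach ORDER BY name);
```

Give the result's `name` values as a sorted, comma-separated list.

Biology, Card, Classical, Games, Mystery, Science, Sports, Toys

Base: id=5 (Classical) at depth 0.
Iteration 1: rows with parent_id in {5} -> Mystery (id 8, depth 1).
Iteration 2: rows with parent_id in {8} -> Games (id 9, depth 2), Toys (id 10, depth 2).
Iteration 3: rows with parent_id in {9,10} -> Sports (id 11, depth 3), Science (id 12, depth 3), Biology (id 13, depth 3).
Iteration 4: rows with parent_id in {11,12,13} -> Card (id 14, depth 4).
Iteration 5: no rows with parent_id in {14}; recursion stops.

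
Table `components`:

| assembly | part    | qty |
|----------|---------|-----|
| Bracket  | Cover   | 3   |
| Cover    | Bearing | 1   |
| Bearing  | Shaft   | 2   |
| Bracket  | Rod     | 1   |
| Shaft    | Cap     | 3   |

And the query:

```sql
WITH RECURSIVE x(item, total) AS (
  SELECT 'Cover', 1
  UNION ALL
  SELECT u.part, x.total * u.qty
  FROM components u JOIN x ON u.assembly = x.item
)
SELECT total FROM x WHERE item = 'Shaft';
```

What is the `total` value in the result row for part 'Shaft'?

Base: (Cover, total=1).
Iteration 1: components of {Cover} -> Bearing = 1*1 = 1.
Iteration 2: components of {Bearing} -> Shaft = 1*2 = 2.
Iteration 3: components of {Shaft} -> Cap = 2*3 = 6.
Iteration 4: no further components; recursion stops.

2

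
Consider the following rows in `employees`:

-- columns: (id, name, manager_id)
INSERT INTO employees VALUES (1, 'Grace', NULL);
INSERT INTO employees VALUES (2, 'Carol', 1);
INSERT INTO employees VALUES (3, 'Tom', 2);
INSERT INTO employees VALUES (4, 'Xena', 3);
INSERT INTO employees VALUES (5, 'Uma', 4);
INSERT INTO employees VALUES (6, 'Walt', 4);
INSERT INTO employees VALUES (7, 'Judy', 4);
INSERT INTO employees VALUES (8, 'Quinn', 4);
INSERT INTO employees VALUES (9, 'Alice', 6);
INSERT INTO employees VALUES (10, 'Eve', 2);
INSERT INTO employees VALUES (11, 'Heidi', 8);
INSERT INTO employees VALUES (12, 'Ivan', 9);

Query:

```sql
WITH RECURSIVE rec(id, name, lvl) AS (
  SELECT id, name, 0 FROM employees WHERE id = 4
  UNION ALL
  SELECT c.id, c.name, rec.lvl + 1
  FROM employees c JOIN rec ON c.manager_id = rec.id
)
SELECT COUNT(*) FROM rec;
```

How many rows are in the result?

Base: id=4 (Xena) at lvl 0.
Iteration 1: rows with manager_id in {4} -> Uma (id 5, lvl 1), Walt (id 6, lvl 1), Judy (id 7, lvl 1), Quinn (id 8, lvl 1).
Iteration 2: rows with manager_id in {5,6,7,8} -> Alice (id 9, lvl 2), Heidi (id 11, lvl 2).
Iteration 3: rows with manager_id in {9,11} -> Ivan (id 12, lvl 3).
Iteration 4: no rows with manager_id in {12}; recursion stops.
Total rows emitted: 8.

8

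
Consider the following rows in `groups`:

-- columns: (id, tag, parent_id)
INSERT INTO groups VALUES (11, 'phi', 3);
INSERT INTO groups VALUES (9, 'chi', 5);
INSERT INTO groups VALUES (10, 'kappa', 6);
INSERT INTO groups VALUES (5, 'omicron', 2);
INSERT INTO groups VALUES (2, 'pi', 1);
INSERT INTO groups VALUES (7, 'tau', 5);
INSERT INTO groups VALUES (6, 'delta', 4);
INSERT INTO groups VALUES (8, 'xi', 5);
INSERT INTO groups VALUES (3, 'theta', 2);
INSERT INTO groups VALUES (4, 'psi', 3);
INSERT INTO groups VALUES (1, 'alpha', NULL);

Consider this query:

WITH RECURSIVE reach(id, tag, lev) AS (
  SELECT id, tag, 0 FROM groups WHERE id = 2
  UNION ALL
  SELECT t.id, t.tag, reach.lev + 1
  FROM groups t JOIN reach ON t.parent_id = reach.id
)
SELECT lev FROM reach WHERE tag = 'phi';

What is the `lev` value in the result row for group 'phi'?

2

Base: id=2 (pi) at lev 0.
Iteration 1: rows with parent_id in {2} -> theta (id 3, lev 1), omicron (id 5, lev 1).
Iteration 2: rows with parent_id in {3,5} -> psi (id 4, lev 2), tau (id 7, lev 2), xi (id 8, lev 2), chi (id 9, lev 2), phi (id 11, lev 2).
Iteration 3: rows with parent_id in {4,7,8,9,11} -> delta (id 6, lev 3).
Iteration 4: rows with parent_id in {6} -> kappa (id 10, lev 4).
Iteration 5: no rows with parent_id in {10}; recursion stops.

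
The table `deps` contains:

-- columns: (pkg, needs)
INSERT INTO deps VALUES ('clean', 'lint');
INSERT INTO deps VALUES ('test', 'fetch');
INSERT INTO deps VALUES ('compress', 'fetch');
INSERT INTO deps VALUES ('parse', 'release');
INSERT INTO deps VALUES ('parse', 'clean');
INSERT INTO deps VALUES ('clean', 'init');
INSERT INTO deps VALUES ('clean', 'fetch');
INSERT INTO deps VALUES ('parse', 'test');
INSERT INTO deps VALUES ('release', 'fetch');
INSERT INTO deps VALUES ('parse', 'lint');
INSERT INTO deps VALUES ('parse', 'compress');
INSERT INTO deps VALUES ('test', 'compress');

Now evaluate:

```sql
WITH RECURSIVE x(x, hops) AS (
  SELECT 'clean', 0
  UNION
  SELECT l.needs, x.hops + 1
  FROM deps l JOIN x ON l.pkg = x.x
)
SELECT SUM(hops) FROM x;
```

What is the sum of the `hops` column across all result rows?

Base: (clean, hops=0).
Iteration 1: edges from {clean} -> (fetch, hops=1), (init, hops=1), (lint, hops=1).
Iteration 2: no outgoing edges from {fetch,init,lint}; recursion stops.
SUM(hops) = 0 + 1 + 1 + 1 = 3.

3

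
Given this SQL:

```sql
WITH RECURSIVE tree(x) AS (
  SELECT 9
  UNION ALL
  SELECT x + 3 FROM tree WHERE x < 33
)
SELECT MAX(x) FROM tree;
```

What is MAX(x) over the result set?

Base: x=9.
Iteration 1: 9 < 33 holds -> x = 9 + 3 = 12.
Iteration 2: 12 < 33 holds -> x = 12 + 3 = 15.
Iteration 3: 15 < 33 holds -> x = 15 + 3 = 18.
Iteration 4: 18 < 33 holds -> x = 18 + 3 = 21.
Iteration 5: 21 < 33 holds -> x = 21 + 3 = 24.
Iteration 6: 24 < 33 holds -> x = 24 + 3 = 27.
Iteration 7: 27 < 33 holds -> x = 27 + 3 = 30.
Iteration 8: 30 < 33 holds -> x = 30 + 3 = 33.
Iteration 9: 33 < 33 fails; recursion stops.
x values: 9, 12, 15, 18, 21, 24, 27, 30, 33; the maximum is 33.

33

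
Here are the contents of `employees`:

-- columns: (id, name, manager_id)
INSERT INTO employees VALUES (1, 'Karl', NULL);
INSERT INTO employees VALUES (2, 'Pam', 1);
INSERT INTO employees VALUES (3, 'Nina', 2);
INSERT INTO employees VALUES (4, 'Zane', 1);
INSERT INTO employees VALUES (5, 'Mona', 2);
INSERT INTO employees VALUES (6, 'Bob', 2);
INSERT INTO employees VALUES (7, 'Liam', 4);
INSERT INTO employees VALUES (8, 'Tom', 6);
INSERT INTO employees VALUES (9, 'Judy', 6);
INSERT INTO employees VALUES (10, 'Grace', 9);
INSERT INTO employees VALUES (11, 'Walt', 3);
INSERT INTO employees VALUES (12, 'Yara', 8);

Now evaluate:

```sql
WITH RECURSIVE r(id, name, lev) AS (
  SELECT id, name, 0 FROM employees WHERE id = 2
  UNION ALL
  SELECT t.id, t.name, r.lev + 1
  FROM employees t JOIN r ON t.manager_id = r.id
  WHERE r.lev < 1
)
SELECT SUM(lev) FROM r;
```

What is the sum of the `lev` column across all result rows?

3

Base: id=2 (Pam) at lev 0.
Iteration 1: rows with manager_id in {2} -> Nina (id 3, lev 1), Mona (id 5, lev 1), Bob (id 6, lev 1).
Iteration 2: lev < 1 fails for all current rows; recursion stops.
SUM(lev) = 0 + 1 + 1 + 1 = 3.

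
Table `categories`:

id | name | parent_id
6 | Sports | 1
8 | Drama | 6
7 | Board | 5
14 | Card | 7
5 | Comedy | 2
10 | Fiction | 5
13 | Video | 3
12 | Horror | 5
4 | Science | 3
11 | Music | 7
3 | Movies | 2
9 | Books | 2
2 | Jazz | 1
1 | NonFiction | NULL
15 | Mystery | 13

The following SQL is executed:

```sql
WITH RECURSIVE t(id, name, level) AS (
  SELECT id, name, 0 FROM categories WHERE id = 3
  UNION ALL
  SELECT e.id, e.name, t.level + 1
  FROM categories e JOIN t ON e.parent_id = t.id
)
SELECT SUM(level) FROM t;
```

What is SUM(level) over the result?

Base: id=3 (Movies) at level 0.
Iteration 1: rows with parent_id in {3} -> Science (id 4, level 1), Video (id 13, level 1).
Iteration 2: rows with parent_id in {4,13} -> Mystery (id 15, level 2).
Iteration 3: no rows with parent_id in {15}; recursion stops.
SUM(level) = 0 + 1 + 1 + 2 = 4.

4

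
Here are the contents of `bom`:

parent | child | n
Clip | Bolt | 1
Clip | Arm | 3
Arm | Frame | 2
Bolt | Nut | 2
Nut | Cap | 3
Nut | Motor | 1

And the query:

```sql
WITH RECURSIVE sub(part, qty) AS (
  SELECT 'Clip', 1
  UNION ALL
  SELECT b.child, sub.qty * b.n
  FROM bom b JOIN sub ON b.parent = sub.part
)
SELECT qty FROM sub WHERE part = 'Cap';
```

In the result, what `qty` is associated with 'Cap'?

Base: (Clip, qty=1).
Iteration 1: components of {Clip} -> Arm = 1*3 = 3, Bolt = 1*1 = 1.
Iteration 2: components of {Arm,Bolt} -> Frame = 3*2 = 6, Nut = 1*2 = 2.
Iteration 3: components of {Frame,Nut} -> Cap = 2*3 = 6, Motor = 2*1 = 2.
Iteration 4: no further components; recursion stops.

6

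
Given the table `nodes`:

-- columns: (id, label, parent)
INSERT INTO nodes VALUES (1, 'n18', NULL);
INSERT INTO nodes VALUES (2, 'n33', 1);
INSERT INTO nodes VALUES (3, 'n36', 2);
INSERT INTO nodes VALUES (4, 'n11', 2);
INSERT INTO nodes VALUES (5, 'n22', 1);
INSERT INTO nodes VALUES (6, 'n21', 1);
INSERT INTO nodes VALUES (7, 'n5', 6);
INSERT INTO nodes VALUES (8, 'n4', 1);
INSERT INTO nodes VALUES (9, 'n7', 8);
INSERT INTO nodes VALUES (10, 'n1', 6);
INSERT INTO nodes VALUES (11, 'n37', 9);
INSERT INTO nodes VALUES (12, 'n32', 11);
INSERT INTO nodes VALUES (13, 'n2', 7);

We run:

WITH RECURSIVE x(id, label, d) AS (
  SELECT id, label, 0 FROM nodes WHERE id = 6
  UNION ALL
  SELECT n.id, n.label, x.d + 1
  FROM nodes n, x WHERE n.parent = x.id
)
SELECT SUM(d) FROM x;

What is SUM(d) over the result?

4

Base: id=6 (n21) at d 0.
Iteration 1: rows with parent in {6} -> n5 (id 7, d 1), n1 (id 10, d 1).
Iteration 2: rows with parent in {7,10} -> n2 (id 13, d 2).
Iteration 3: no rows with parent in {13}; recursion stops.
SUM(d) = 0 + 1 + 1 + 2 = 4.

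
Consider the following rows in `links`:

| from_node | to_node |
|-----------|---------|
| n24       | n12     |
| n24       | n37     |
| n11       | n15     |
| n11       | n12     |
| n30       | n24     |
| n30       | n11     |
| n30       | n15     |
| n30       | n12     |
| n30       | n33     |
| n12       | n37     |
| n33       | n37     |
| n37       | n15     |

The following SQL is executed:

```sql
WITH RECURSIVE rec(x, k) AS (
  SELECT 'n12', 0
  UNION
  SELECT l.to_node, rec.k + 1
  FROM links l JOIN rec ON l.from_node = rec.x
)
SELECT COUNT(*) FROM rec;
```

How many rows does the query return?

Base: (n12, k=0).
Iteration 1: edges from {n12} -> (n37, k=1).
Iteration 2: edges from {n37} -> (n15, k=2).
Iteration 3: no outgoing edges from {n15}; recursion stops.
Total rows emitted: 3.

3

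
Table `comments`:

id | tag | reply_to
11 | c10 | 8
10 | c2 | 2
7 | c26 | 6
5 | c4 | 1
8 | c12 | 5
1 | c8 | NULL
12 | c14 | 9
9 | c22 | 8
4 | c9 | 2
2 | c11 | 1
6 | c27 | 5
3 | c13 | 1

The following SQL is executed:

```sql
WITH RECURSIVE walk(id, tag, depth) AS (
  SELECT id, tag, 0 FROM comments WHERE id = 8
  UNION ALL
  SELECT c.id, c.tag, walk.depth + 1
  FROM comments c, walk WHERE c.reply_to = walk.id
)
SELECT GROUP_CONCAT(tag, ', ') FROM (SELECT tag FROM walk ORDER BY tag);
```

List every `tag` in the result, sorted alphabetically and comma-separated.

Base: id=8 (c12) at depth 0.
Iteration 1: rows with reply_to in {8} -> c22 (id 9, depth 1), c10 (id 11, depth 1).
Iteration 2: rows with reply_to in {9,11} -> c14 (id 12, depth 2).
Iteration 3: no rows with reply_to in {12}; recursion stops.

c10, c12, c14, c22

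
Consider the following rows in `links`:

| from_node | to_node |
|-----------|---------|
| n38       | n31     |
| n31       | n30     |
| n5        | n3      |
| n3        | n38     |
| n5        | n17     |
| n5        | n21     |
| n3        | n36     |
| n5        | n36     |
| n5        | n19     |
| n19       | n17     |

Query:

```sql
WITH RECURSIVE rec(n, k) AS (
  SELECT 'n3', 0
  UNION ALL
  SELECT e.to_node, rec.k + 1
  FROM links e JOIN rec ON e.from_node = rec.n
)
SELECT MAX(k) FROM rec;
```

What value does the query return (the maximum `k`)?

3

Base: (n3, k=0).
Iteration 1: edges from {n3} -> (n36, k=1), (n38, k=1).
Iteration 2: edges from {n36,n38} -> (n31, k=2).
Iteration 3: edges from {n31} -> (n30, k=3).
Iteration 4: no outgoing edges from {n30}; recursion stops.
k values: 0, 1, 1, 2, 3; the maximum is 3.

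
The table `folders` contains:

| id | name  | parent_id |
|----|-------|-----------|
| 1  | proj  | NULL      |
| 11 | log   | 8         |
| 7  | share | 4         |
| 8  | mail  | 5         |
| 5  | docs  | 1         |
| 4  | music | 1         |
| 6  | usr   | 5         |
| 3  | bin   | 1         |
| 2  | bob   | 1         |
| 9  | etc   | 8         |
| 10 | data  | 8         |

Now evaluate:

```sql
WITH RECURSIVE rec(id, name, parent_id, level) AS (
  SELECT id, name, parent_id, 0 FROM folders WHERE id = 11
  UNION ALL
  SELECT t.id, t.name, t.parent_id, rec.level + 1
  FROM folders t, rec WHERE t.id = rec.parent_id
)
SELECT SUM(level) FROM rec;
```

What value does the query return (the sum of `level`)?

Base: id=11 (log), parent_id=8, level 0.
Iteration 1: join on id=8 -> mail (id 8, parent_id=5, level 1).
Iteration 2: join on id=5 -> docs (id 5, parent_id=1, level 2).
Iteration 3: join on id=1 -> proj (id 1, parent_id=NULL, level 3).
Iteration 4: parent_id is NULL; no match; recursion stops.
SUM(level) = 0 + 1 + 2 + 3 = 6.

6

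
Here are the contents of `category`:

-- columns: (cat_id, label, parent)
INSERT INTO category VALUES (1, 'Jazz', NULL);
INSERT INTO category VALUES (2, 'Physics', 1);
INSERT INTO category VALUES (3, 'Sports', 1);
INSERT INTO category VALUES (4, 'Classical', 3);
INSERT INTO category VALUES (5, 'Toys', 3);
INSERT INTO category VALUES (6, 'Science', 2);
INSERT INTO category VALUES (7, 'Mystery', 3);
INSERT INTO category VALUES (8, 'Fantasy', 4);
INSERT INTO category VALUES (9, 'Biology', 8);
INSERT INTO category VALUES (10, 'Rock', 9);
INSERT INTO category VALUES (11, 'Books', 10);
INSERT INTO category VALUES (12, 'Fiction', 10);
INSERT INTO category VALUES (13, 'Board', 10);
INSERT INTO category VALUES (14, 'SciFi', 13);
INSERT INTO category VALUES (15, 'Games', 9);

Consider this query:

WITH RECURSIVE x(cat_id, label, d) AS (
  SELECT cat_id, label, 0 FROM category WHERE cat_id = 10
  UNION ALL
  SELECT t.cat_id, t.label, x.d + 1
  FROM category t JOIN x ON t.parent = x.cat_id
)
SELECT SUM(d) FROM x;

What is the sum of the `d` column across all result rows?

5

Base: cat_id=10 (Rock) at d 0.
Iteration 1: rows with parent in {10} -> Books (id 11, d 1), Fiction (id 12, d 1), Board (id 13, d 1).
Iteration 2: rows with parent in {11,12,13} -> SciFi (id 14, d 2).
Iteration 3: no rows with parent in {14}; recursion stops.
SUM(d) = 0 + 1 + 1 + 1 + 2 = 5.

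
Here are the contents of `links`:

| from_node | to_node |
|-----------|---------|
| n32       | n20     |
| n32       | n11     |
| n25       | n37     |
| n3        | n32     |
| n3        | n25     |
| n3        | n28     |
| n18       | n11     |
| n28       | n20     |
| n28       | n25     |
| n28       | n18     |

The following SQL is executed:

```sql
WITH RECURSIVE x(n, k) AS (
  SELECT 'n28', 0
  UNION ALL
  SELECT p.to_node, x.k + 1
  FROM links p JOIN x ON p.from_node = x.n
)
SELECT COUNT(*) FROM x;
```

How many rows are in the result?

Base: (n28, k=0).
Iteration 1: edges from {n28} -> (n18, k=1), (n20, k=1), (n25, k=1).
Iteration 2: edges from {n18,n20,n25} -> (n11, k=2), (n37, k=2).
Iteration 3: no outgoing edges from {n11,n37}; recursion stops.
Total rows emitted: 6.

6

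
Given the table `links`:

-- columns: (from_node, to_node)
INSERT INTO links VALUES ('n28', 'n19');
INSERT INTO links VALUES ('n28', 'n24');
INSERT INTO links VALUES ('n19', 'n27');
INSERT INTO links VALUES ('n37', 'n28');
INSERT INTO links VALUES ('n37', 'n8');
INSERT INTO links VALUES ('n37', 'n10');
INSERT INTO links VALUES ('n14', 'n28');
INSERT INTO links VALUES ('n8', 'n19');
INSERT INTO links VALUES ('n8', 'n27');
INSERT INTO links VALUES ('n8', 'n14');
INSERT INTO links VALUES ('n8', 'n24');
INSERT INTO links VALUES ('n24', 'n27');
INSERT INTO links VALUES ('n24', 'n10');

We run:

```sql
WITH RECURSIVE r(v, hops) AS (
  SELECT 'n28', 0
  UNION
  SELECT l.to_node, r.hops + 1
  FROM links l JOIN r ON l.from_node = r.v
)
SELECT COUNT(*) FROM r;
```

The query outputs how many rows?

5

Base: (n28, hops=0).
Iteration 1: edges from {n28} -> (n19, hops=1), (n24, hops=1).
Iteration 2: edges from {n19,n24} -> (n10, hops=2), (n27, hops=2). [UNION drops 1 duplicate row(s)]
Iteration 3: no outgoing edges from {n10,n27}; recursion stops.
Total rows emitted: 5.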